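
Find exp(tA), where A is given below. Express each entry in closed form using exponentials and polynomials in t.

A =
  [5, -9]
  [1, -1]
e^{tA} =
  [3*t*exp(2*t) + exp(2*t), -9*t*exp(2*t)]
  [t*exp(2*t), -3*t*exp(2*t) + exp(2*t)]

Strategy: write A = P · J · P⁻¹ where J is a Jordan canonical form, so e^{tA} = P · e^{tJ} · P⁻¹, and e^{tJ} can be computed block-by-block.

A has Jordan form
J =
  [2, 1]
  [0, 2]
(up to reordering of blocks).

Per-block formulas:
  For a 2×2 Jordan block J_2(2): exp(t · J_2(2)) = e^(2t)·(I + t·N), where N is the 2×2 nilpotent shift.

After assembling e^{tJ} and conjugating by P, we get:

e^{tA} =
  [3*t*exp(2*t) + exp(2*t), -9*t*exp(2*t)]
  [t*exp(2*t), -3*t*exp(2*t) + exp(2*t)]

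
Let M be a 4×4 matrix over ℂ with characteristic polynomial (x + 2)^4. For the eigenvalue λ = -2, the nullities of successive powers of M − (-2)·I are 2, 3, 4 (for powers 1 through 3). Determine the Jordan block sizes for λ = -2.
Block sizes for λ = -2: [3, 1]

From the dimensions of kernels of powers, the number of Jordan blocks of size at least j is d_j − d_{j−1} where d_j = dim ker(N^j) (with d_0 = 0). Computing the differences gives [2, 1, 1].
The number of blocks of size exactly k is (#blocks of size ≥ k) − (#blocks of size ≥ k + 1), so the partition is: 1 block(s) of size 1, 1 block(s) of size 3.
In nonincreasing order the block sizes are [3, 1].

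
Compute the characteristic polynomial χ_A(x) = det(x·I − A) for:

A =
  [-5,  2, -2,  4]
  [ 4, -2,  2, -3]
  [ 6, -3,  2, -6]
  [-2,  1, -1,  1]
x^4 + 4*x^3 + 6*x^2 + 4*x + 1

Expanding det(x·I − A) (e.g. by cofactor expansion or by noting that A is similar to its Jordan form J, which has the same characteristic polynomial as A) gives
  χ_A(x) = x^4 + 4*x^3 + 6*x^2 + 4*x + 1
which factors as (x + 1)^4. The eigenvalues (with algebraic multiplicities) are λ = -1 with multiplicity 4.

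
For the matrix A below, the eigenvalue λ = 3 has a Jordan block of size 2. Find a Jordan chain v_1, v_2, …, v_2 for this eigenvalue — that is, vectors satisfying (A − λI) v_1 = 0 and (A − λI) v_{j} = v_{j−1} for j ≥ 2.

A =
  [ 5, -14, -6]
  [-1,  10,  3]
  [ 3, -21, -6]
A Jordan chain for λ = 3 of length 2:
v_1 = (2, -1, 3)ᵀ
v_2 = (1, 0, 0)ᵀ

Let N = A − (3)·I. We want v_2 with N^2 v_2 = 0 but N^1 v_2 ≠ 0; then v_{j-1} := N · v_j for j = 2, …, 2.

Pick v_2 = (1, 0, 0)ᵀ.
Then v_1 = N · v_2 = (2, -1, 3)ᵀ.

Sanity check: (A − (3)·I) v_1 = (0, 0, 0)ᵀ = 0. ✓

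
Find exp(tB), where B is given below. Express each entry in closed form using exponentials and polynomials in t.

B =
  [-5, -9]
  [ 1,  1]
e^{tB} =
  [-3*t*exp(-2*t) + exp(-2*t), -9*t*exp(-2*t)]
  [t*exp(-2*t), 3*t*exp(-2*t) + exp(-2*t)]

Strategy: write B = P · J · P⁻¹ where J is a Jordan canonical form, so e^{tB} = P · e^{tJ} · P⁻¹, and e^{tJ} can be computed block-by-block.

B has Jordan form
J =
  [-2,  1]
  [ 0, -2]
(up to reordering of blocks).

Per-block formulas:
  For a 2×2 Jordan block J_2(-2): exp(t · J_2(-2)) = e^(-2t)·(I + t·N), where N is the 2×2 nilpotent shift.

After assembling e^{tJ} and conjugating by P, we get:

e^{tB} =
  [-3*t*exp(-2*t) + exp(-2*t), -9*t*exp(-2*t)]
  [t*exp(-2*t), 3*t*exp(-2*t) + exp(-2*t)]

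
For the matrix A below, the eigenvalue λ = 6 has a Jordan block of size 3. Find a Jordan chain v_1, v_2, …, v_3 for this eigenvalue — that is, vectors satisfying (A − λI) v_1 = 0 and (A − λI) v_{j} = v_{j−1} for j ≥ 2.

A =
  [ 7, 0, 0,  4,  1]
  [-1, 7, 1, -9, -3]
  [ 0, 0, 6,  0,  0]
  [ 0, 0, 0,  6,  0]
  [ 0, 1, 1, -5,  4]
A Jordan chain for λ = 6 of length 3:
v_1 = (1, -2, 0, 0, -1)ᵀ
v_2 = (1, -1, 0, 0, 0)ᵀ
v_3 = (1, 0, 0, 0, 0)ᵀ

Let N = A − (6)·I. We want v_3 with N^3 v_3 = 0 but N^2 v_3 ≠ 0; then v_{j-1} := N · v_j for j = 3, …, 2.

Pick v_3 = (1, 0, 0, 0, 0)ᵀ.
Then v_2 = N · v_3 = (1, -1, 0, 0, 0)ᵀ.
Then v_1 = N · v_2 = (1, -2, 0, 0, -1)ᵀ.

Sanity check: (A − (6)·I) v_1 = (0, 0, 0, 0, 0)ᵀ = 0. ✓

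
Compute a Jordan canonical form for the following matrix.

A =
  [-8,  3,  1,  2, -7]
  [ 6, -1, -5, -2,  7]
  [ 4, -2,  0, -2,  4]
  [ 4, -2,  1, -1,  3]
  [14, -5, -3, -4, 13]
J_2(0) ⊕ J_1(0) ⊕ J_1(1) ⊕ J_1(2)

The characteristic polynomial is
  det(x·I − A) = x^5 - 3*x^4 + 2*x^3 = x^3*(x - 2)*(x - 1)

Eigenvalues and multiplicities (the geometric multiplicity of λ is n − rank(A − λI), which equals the number of Jordan blocks for λ):
  λ = 0: algebraic multiplicity = 3, geometric multiplicity = 2
  λ = 1: algebraic multiplicity = 1, geometric multiplicity = 1
  λ = 2: algebraic multiplicity = 1, geometric multiplicity = 1

Determining the block sizes for each eigenvalue:
  λ = 0: 2 blocks summing to 3 forces exactly one block of size 2 and the rest size 1 → block sizes [2, 1]
  λ = 1: one block (gm = 1), so the single block has size am = 1 → block sizes [1]
  λ = 2: one block (gm = 1), so the single block has size am = 1 → block sizes [1]

Assembling the blocks gives a Jordan form
J =
  [0, 1, 0, 0, 0]
  [0, 0, 0, 0, 0]
  [0, 0, 0, 0, 0]
  [0, 0, 0, 1, 0]
  [0, 0, 0, 0, 2]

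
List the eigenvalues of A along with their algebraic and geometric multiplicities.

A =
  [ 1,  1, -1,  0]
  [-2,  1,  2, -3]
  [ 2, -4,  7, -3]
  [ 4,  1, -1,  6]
λ = 3: alg = 3, geom = 2; λ = 6: alg = 1, geom = 1

Step 1 — factor the characteristic polynomial to read off the algebraic multiplicities:
  χ_A(x) = (x - 6)*(x - 3)^3

Step 2 — compute geometric multiplicities via the rank-nullity identity g(λ) = n − rank(A − λI):
  rank(A − (3)·I) = 2, so dim ker(A − (3)·I) = n − 2 = 2
  rank(A − (6)·I) = 3, so dim ker(A − (6)·I) = n − 3 = 1

Summary:
  λ = 3: algebraic multiplicity = 3, geometric multiplicity = 2
  λ = 6: algebraic multiplicity = 1, geometric multiplicity = 1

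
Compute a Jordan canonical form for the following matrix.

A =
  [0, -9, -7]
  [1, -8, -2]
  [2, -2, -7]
J_3(-5)

The characteristic polynomial is
  det(x·I − A) = x^3 + 15*x^2 + 75*x + 125 = (x + 5)^3

Eigenvalues and multiplicities (the geometric multiplicity of λ is n − rank(A − λI), which equals the number of Jordan blocks for λ):
  λ = -5: algebraic multiplicity = 3, geometric multiplicity = 1

Determining the block sizes for each eigenvalue:
  λ = -5: one block (gm = 1), so the single block has size am = 3 → block sizes [3]

Assembling the blocks gives a Jordan form
J =
  [-5,  1,  0]
  [ 0, -5,  1]
  [ 0,  0, -5]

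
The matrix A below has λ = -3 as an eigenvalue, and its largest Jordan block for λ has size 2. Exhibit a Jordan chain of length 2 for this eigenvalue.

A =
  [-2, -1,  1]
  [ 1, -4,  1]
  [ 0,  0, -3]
A Jordan chain for λ = -3 of length 2:
v_1 = (1, 1, 0)ᵀ
v_2 = (1, 0, 0)ᵀ

Let N = A − (-3)·I. We want v_2 with N^2 v_2 = 0 but N^1 v_2 ≠ 0; then v_{j-1} := N · v_j for j = 2, …, 2.

Pick v_2 = (1, 0, 0)ᵀ.
Then v_1 = N · v_2 = (1, 1, 0)ᵀ.

Sanity check: (A − (-3)·I) v_1 = (0, 0, 0)ᵀ = 0. ✓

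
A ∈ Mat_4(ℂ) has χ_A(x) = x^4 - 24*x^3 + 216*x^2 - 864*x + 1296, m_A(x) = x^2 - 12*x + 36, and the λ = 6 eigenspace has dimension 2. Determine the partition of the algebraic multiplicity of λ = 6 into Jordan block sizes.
Block sizes for λ = 6: [2, 2]

Step 1 — from the characteristic polynomial, algebraic multiplicity of λ = 6 is 4. From dim ker(A − (6)·I) = 2, there are exactly 2 Jordan blocks for λ = 6.
Step 2 — from the minimal polynomial, the factor (x − 6)^2 tells us the largest block for λ = 6 has size 2.
Step 3 — with total size 4, 2 blocks, and largest block 2, the block sizes (in nonincreasing order) are [2, 2].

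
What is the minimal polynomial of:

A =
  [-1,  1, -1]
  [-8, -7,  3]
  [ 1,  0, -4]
x^3 + 12*x^2 + 48*x + 64

The characteristic polynomial is χ_A(x) = (x + 4)^3, so the eigenvalues are known. The minimal polynomial is
  m_A(x) = Π_λ (x − λ)^{k_λ}
where k_λ is the size of the *largest* Jordan block for λ (equivalently, the smallest k with (A − λI)^k v = 0 for every generalised eigenvector v of λ).

  λ = -4: largest Jordan block has size 3, contributing (x + 4)^3

So m_A(x) = (x + 4)^3 = x^3 + 12*x^2 + 48*x + 64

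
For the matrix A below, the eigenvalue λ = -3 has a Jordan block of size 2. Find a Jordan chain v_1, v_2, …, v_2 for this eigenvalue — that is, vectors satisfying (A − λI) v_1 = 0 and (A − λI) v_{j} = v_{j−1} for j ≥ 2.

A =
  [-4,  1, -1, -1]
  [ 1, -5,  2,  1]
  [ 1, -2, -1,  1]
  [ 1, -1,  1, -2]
A Jordan chain for λ = -3 of length 2:
v_1 = (-1, 1, 1, 1)ᵀ
v_2 = (1, 0, 0, 0)ᵀ

Let N = A − (-3)·I. We want v_2 with N^2 v_2 = 0 but N^1 v_2 ≠ 0; then v_{j-1} := N · v_j for j = 2, …, 2.

Pick v_2 = (1, 0, 0, 0)ᵀ.
Then v_1 = N · v_2 = (-1, 1, 1, 1)ᵀ.

Sanity check: (A − (-3)·I) v_1 = (0, 0, 0, 0)ᵀ = 0. ✓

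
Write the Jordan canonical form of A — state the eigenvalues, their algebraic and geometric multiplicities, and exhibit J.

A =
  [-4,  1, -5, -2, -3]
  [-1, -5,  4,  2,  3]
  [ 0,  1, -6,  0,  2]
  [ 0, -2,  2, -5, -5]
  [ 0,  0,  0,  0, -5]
J_3(-5) ⊕ J_2(-5)

The characteristic polynomial is
  det(x·I − A) = x^5 + 25*x^4 + 250*x^3 + 1250*x^2 + 3125*x + 3125 = (x + 5)^5

Eigenvalues and multiplicities (the geometric multiplicity of λ is n − rank(A − λI), which equals the number of Jordan blocks for λ):
  λ = -5: algebraic multiplicity = 5, geometric multiplicity = 2

Determining the block sizes for each eigenvalue:
  λ = -5: with am = 5 and gm = 2, the partition is not yet determined (e.g. several partitions of 5 into 2 parts exist). Let N = A − (-5)·I. Computing rank(N^1) = 3, rank(N^2) = 1, rank(N^3) = 0; the number of blocks of size ≥ j is rank(N^{j−1}) − rank(N^j), giving [2, 2, 1]. So we have 1 block(s) of size 3, 1 block(s) of size 2 → block sizes [3, 2]

Assembling the blocks gives a Jordan form
J =
  [-5,  1,  0,  0,  0]
  [ 0, -5,  1,  0,  0]
  [ 0,  0, -5,  0,  0]
  [ 0,  0,  0, -5,  1]
  [ 0,  0,  0,  0, -5]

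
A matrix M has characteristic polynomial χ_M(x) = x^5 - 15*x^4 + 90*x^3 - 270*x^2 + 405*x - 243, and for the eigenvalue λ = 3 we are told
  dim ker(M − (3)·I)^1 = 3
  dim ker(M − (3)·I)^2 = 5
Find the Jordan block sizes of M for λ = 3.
Block sizes for λ = 3: [2, 2, 1]

From the dimensions of kernels of powers, the number of Jordan blocks of size at least j is d_j − d_{j−1} where d_j = dim ker(N^j) (with d_0 = 0). Computing the differences gives [3, 2].
The number of blocks of size exactly k is (#blocks of size ≥ k) − (#blocks of size ≥ k + 1), so the partition is: 1 block(s) of size 1, 2 block(s) of size 2.
In nonincreasing order the block sizes are [2, 2, 1].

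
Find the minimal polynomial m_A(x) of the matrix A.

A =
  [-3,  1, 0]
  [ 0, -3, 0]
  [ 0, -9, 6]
x^3 - 27*x - 54

The characteristic polynomial is χ_A(x) = (x - 6)*(x + 3)^2, so the eigenvalues are known. The minimal polynomial is
  m_A(x) = Π_λ (x − λ)^{k_λ}
where k_λ is the size of the *largest* Jordan block for λ (equivalently, the smallest k with (A − λI)^k v = 0 for every generalised eigenvector v of λ).

  λ = -3: largest Jordan block has size 2, contributing (x + 3)^2
  λ = 6: largest Jordan block has size 1, contributing (x − 6)

So m_A(x) = (x - 6)*(x + 3)^2 = x^3 - 27*x - 54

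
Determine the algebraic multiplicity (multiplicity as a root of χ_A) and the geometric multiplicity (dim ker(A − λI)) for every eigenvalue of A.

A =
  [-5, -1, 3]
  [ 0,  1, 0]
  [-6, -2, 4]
λ = -2: alg = 1, geom = 1; λ = 1: alg = 2, geom = 1

Step 1 — factor the characteristic polynomial to read off the algebraic multiplicities:
  χ_A(x) = (x - 1)^2*(x + 2)

Step 2 — compute geometric multiplicities via the rank-nullity identity g(λ) = n − rank(A − λI):
  rank(A − (-2)·I) = 2, so dim ker(A − (-2)·I) = n − 2 = 1
  rank(A − (1)·I) = 2, so dim ker(A − (1)·I) = n − 2 = 1

Summary:
  λ = -2: algebraic multiplicity = 1, geometric multiplicity = 1
  λ = 1: algebraic multiplicity = 2, geometric multiplicity = 1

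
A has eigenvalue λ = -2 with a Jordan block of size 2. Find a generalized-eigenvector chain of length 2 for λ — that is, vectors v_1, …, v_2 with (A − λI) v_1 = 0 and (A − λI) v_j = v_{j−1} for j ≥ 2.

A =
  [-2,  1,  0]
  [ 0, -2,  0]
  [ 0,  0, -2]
A Jordan chain for λ = -2 of length 2:
v_1 = (1, 0, 0)ᵀ
v_2 = (0, 1, 0)ᵀ

Let N = A − (-2)·I. We want v_2 with N^2 v_2 = 0 but N^1 v_2 ≠ 0; then v_{j-1} := N · v_j for j = 2, …, 2.

Pick v_2 = (0, 1, 0)ᵀ.
Then v_1 = N · v_2 = (1, 0, 0)ᵀ.

Sanity check: (A − (-2)·I) v_1 = (0, 0, 0)ᵀ = 0. ✓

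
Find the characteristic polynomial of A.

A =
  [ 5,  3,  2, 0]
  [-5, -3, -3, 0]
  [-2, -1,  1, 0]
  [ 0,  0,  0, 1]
x^4 - 4*x^3 + 6*x^2 - 4*x + 1

Expanding det(x·I − A) (e.g. by cofactor expansion or by noting that A is similar to its Jordan form J, which has the same characteristic polynomial as A) gives
  χ_A(x) = x^4 - 4*x^3 + 6*x^2 - 4*x + 1
which factors as (x - 1)^4. The eigenvalues (with algebraic multiplicities) are λ = 1 with multiplicity 4.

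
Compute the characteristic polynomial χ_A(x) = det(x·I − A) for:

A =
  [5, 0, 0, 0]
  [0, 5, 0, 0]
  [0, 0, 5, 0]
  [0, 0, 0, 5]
x^4 - 20*x^3 + 150*x^2 - 500*x + 625

Expanding det(x·I − A) (e.g. by cofactor expansion or by noting that A is similar to its Jordan form J, which has the same characteristic polynomial as A) gives
  χ_A(x) = x^4 - 20*x^3 + 150*x^2 - 500*x + 625
which factors as (x - 5)^4. The eigenvalues (with algebraic multiplicities) are λ = 5 with multiplicity 4.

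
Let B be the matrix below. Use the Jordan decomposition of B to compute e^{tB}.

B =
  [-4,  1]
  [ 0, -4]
e^{tB} =
  [exp(-4*t), t*exp(-4*t)]
  [0, exp(-4*t)]

Strategy: write B = P · J · P⁻¹ where J is a Jordan canonical form, so e^{tB} = P · e^{tJ} · P⁻¹, and e^{tJ} can be computed block-by-block.

B has Jordan form
J =
  [-4,  1]
  [ 0, -4]
(up to reordering of blocks).

Per-block formulas:
  For a 2×2 Jordan block J_2(-4): exp(t · J_2(-4)) = e^(-4t)·(I + t·N), where N is the 2×2 nilpotent shift.

After assembling e^{tJ} and conjugating by P, we get:

e^{tB} =
  [exp(-4*t), t*exp(-4*t)]
  [0, exp(-4*t)]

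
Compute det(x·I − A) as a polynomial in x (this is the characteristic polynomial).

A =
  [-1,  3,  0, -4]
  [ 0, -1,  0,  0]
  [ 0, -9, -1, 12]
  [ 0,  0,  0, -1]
x^4 + 4*x^3 + 6*x^2 + 4*x + 1

Expanding det(x·I − A) (e.g. by cofactor expansion or by noting that A is similar to its Jordan form J, which has the same characteristic polynomial as A) gives
  χ_A(x) = x^4 + 4*x^3 + 6*x^2 + 4*x + 1
which factors as (x + 1)^4. The eigenvalues (with algebraic multiplicities) are λ = -1 with multiplicity 4.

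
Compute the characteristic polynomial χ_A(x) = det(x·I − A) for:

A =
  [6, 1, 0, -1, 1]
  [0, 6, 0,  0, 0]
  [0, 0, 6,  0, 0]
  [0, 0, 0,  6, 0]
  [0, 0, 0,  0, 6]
x^5 - 30*x^4 + 360*x^3 - 2160*x^2 + 6480*x - 7776

Expanding det(x·I − A) (e.g. by cofactor expansion or by noting that A is similar to its Jordan form J, which has the same characteristic polynomial as A) gives
  χ_A(x) = x^5 - 30*x^4 + 360*x^3 - 2160*x^2 + 6480*x - 7776
which factors as (x - 6)^5. The eigenvalues (with algebraic multiplicities) are λ = 6 with multiplicity 5.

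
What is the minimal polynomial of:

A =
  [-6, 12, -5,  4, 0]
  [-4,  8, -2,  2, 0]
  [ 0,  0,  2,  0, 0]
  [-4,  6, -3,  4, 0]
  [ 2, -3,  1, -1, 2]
x^3 - 6*x^2 + 12*x - 8

The characteristic polynomial is χ_A(x) = (x - 2)^5, so the eigenvalues are known. The minimal polynomial is
  m_A(x) = Π_λ (x − λ)^{k_λ}
where k_λ is the size of the *largest* Jordan block for λ (equivalently, the smallest k with (A − λI)^k v = 0 for every generalised eigenvector v of λ).

  λ = 2: largest Jordan block has size 3, contributing (x − 2)^3

So m_A(x) = (x - 2)^3 = x^3 - 6*x^2 + 12*x - 8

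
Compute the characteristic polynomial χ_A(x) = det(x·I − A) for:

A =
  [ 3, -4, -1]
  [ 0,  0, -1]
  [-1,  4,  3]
x^3 - 6*x^2 + 12*x - 8

Expanding det(x·I − A) (e.g. by cofactor expansion or by noting that A is similar to its Jordan form J, which has the same characteristic polynomial as A) gives
  χ_A(x) = x^3 - 6*x^2 + 12*x - 8
which factors as (x - 2)^3. The eigenvalues (with algebraic multiplicities) are λ = 2 with multiplicity 3.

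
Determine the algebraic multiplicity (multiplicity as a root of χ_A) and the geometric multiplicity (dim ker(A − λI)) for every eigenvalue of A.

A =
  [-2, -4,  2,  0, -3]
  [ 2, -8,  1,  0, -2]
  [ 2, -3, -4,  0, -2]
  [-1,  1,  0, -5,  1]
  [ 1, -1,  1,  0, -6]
λ = -5: alg = 5, geom = 2

Step 1 — factor the characteristic polynomial to read off the algebraic multiplicities:
  χ_A(x) = (x + 5)^5

Step 2 — compute geometric multiplicities via the rank-nullity identity g(λ) = n − rank(A − λI):
  rank(A − (-5)·I) = 3, so dim ker(A − (-5)·I) = n − 3 = 2

Summary:
  λ = -5: algebraic multiplicity = 5, geometric multiplicity = 2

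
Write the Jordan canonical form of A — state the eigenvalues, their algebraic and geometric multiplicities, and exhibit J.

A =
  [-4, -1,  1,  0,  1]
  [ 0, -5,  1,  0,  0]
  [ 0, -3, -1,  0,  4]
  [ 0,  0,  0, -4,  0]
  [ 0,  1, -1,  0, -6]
J_3(-4) ⊕ J_1(-4) ⊕ J_1(-4)

The characteristic polynomial is
  det(x·I − A) = x^5 + 20*x^4 + 160*x^3 + 640*x^2 + 1280*x + 1024 = (x + 4)^5

Eigenvalues and multiplicities (the geometric multiplicity of λ is n − rank(A − λI), which equals the number of Jordan blocks for λ):
  λ = -4: algebraic multiplicity = 5, geometric multiplicity = 3

Determining the block sizes for each eigenvalue:
  λ = -4: with am = 5 and gm = 3, the partition is not yet determined (e.g. several partitions of 5 into 3 parts exist). Let N = A − (-4)·I. Computing rank(N^1) = 2, rank(N^2) = 1, rank(N^3) = 0; the number of blocks of size ≥ j is rank(N^{j−1}) − rank(N^j), giving [3, 1, 1]. So we have 1 block(s) of size 3, 2 block(s) of size 1 → block sizes [3, 1, 1]

Assembling the blocks gives a Jordan form
J =
  [-4,  1,  0,  0,  0]
  [ 0, -4,  1,  0,  0]
  [ 0,  0, -4,  0,  0]
  [ 0,  0,  0, -4,  0]
  [ 0,  0,  0,  0, -4]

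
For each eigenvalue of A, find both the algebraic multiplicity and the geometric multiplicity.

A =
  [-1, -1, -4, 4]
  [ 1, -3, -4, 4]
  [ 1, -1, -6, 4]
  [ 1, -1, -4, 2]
λ = -2: alg = 4, geom = 3

Step 1 — factor the characteristic polynomial to read off the algebraic multiplicities:
  χ_A(x) = (x + 2)^4

Step 2 — compute geometric multiplicities via the rank-nullity identity g(λ) = n − rank(A − λI):
  rank(A − (-2)·I) = 1, so dim ker(A − (-2)·I) = n − 1 = 3

Summary:
  λ = -2: algebraic multiplicity = 4, geometric multiplicity = 3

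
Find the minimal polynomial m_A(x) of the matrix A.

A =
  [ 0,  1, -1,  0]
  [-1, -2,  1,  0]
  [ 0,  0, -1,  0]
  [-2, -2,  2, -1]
x^2 + 2*x + 1

The characteristic polynomial is χ_A(x) = (x + 1)^4, so the eigenvalues are known. The minimal polynomial is
  m_A(x) = Π_λ (x − λ)^{k_λ}
where k_λ is the size of the *largest* Jordan block for λ (equivalently, the smallest k with (A − λI)^k v = 0 for every generalised eigenvector v of λ).

  λ = -1: largest Jordan block has size 2, contributing (x + 1)^2

So m_A(x) = (x + 1)^2 = x^2 + 2*x + 1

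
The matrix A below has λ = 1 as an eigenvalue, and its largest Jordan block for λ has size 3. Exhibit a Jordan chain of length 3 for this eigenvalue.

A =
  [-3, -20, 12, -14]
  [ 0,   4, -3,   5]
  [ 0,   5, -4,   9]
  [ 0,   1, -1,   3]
A Jordan chain for λ = 1 of length 3:
v_1 = (-2, 1, 1, 0)ᵀ
v_2 = (4, -3, -5, -1)ᵀ
v_3 = (4, -1, 0, 0)ᵀ

Let N = A − (1)·I. We want v_3 with N^3 v_3 = 0 but N^2 v_3 ≠ 0; then v_{j-1} := N · v_j for j = 3, …, 2.

Pick v_3 = (4, -1, 0, 0)ᵀ.
Then v_2 = N · v_3 = (4, -3, -5, -1)ᵀ.
Then v_1 = N · v_2 = (-2, 1, 1, 0)ᵀ.

Sanity check: (A − (1)·I) v_1 = (0, 0, 0, 0)ᵀ = 0. ✓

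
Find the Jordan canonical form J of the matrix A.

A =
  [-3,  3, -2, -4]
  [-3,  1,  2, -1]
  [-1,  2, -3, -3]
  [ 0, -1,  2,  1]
J_3(-1) ⊕ J_1(-1)

The characteristic polynomial is
  det(x·I − A) = x^4 + 4*x^3 + 6*x^2 + 4*x + 1 = (x + 1)^4

Eigenvalues and multiplicities (the geometric multiplicity of λ is n − rank(A − λI), which equals the number of Jordan blocks for λ):
  λ = -1: algebraic multiplicity = 4, geometric multiplicity = 2

Determining the block sizes for each eigenvalue:
  λ = -1: with am = 4 and gm = 2, the partition is not yet determined (e.g. several partitions of 4 into 2 parts exist). Let N = A − (-1)·I. Computing rank(N^1) = 2, rank(N^2) = 1, rank(N^3) = 0; the number of blocks of size ≥ j is rank(N^{j−1}) − rank(N^j), giving [2, 1, 1]. So we have 1 block(s) of size 3, 1 block(s) of size 1 → block sizes [3, 1]

Assembling the blocks gives a Jordan form
J =
  [-1,  1,  0,  0]
  [ 0, -1,  1,  0]
  [ 0,  0, -1,  0]
  [ 0,  0,  0, -1]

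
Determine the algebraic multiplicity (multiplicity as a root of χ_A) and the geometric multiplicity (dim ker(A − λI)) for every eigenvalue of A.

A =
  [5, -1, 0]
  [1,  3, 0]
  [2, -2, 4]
λ = 4: alg = 3, geom = 2

Step 1 — factor the characteristic polynomial to read off the algebraic multiplicities:
  χ_A(x) = (x - 4)^3

Step 2 — compute geometric multiplicities via the rank-nullity identity g(λ) = n − rank(A − λI):
  rank(A − (4)·I) = 1, so dim ker(A − (4)·I) = n − 1 = 2

Summary:
  λ = 4: algebraic multiplicity = 3, geometric multiplicity = 2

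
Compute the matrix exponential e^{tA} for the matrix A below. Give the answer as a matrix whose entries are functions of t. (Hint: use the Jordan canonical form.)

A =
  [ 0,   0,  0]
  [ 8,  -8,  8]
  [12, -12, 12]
e^{tA} =
  [1, 0, 0]
  [2*exp(4*t) - 2, 3 - 2*exp(4*t), 2*exp(4*t) - 2]
  [3*exp(4*t) - 3, 3 - 3*exp(4*t), 3*exp(4*t) - 2]

Strategy: write A = P · J · P⁻¹ where J is a Jordan canonical form, so e^{tA} = P · e^{tJ} · P⁻¹, and e^{tJ} can be computed block-by-block.

A has Jordan form
J =
  [0, 0, 0]
  [0, 0, 0]
  [0, 0, 4]
(up to reordering of blocks).

Per-block formulas:
  For a 1×1 block at λ = 0: exp(t · [0]) = [e^(0t)].
  For a 1×1 block at λ = 4: exp(t · [4]) = [e^(4t)].

After assembling e^{tJ} and conjugating by P, we get:

e^{tA} =
  [1, 0, 0]
  [2*exp(4*t) - 2, 3 - 2*exp(4*t), 2*exp(4*t) - 2]
  [3*exp(4*t) - 3, 3 - 3*exp(4*t), 3*exp(4*t) - 2]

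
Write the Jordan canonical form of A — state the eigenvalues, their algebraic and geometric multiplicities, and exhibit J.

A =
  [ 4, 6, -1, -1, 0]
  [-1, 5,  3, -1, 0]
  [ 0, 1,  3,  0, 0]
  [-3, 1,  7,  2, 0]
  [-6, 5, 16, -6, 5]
J_3(3) ⊕ J_1(5) ⊕ J_1(5)

The characteristic polynomial is
  det(x·I − A) = x^5 - 19*x^4 + 142*x^3 - 522*x^2 + 945*x - 675 = (x - 5)^2*(x - 3)^3

Eigenvalues and multiplicities (the geometric multiplicity of λ is n − rank(A − λI), which equals the number of Jordan blocks for λ):
  λ = 3: algebraic multiplicity = 3, geometric multiplicity = 1
  λ = 5: algebraic multiplicity = 2, geometric multiplicity = 2

Determining the block sizes for each eigenvalue:
  λ = 3: one block (gm = 1), so the single block has size am = 3 → block sizes [3]
  λ = 5: gm = am = 2, so every block has size 1 → block sizes [1, 1]

Assembling the blocks gives a Jordan form
J =
  [3, 1, 0, 0, 0]
  [0, 3, 1, 0, 0]
  [0, 0, 3, 0, 0]
  [0, 0, 0, 5, 0]
  [0, 0, 0, 0, 5]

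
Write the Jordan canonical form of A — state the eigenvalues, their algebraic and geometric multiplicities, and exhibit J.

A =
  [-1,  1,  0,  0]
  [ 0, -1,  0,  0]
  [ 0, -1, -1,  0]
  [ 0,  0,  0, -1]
J_2(-1) ⊕ J_1(-1) ⊕ J_1(-1)

The characteristic polynomial is
  det(x·I − A) = x^4 + 4*x^3 + 6*x^2 + 4*x + 1 = (x + 1)^4

Eigenvalues and multiplicities (the geometric multiplicity of λ is n − rank(A − λI), which equals the number of Jordan blocks for λ):
  λ = -1: algebraic multiplicity = 4, geometric multiplicity = 3

Determining the block sizes for each eigenvalue:
  λ = -1: 3 blocks summing to 4 forces exactly one block of size 2 and the rest size 1 → block sizes [2, 1, 1]

Assembling the blocks gives a Jordan form
J =
  [-1,  1,  0,  0]
  [ 0, -1,  0,  0]
  [ 0,  0, -1,  0]
  [ 0,  0,  0, -1]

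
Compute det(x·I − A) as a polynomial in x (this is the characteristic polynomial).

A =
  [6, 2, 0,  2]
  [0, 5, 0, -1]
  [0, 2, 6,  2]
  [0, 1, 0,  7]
x^4 - 24*x^3 + 216*x^2 - 864*x + 1296

Expanding det(x·I − A) (e.g. by cofactor expansion or by noting that A is similar to its Jordan form J, which has the same characteristic polynomial as A) gives
  χ_A(x) = x^4 - 24*x^3 + 216*x^2 - 864*x + 1296
which factors as (x - 6)^4. The eigenvalues (with algebraic multiplicities) are λ = 6 with multiplicity 4.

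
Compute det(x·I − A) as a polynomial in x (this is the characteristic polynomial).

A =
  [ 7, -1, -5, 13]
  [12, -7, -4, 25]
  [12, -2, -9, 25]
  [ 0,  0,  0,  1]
x^4 + 8*x^3 + 6*x^2 - 40*x + 25

Expanding det(x·I − A) (e.g. by cofactor expansion or by noting that A is similar to its Jordan form J, which has the same characteristic polynomial as A) gives
  χ_A(x) = x^4 + 8*x^3 + 6*x^2 - 40*x + 25
which factors as (x - 1)^2*(x + 5)^2. The eigenvalues (with algebraic multiplicities) are λ = -5 with multiplicity 2, λ = 1 with multiplicity 2.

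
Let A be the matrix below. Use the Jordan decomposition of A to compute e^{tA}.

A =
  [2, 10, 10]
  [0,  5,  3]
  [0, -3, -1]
e^{tA} =
  [exp(2*t), 10*t*exp(2*t), 10*t*exp(2*t)]
  [0, 3*t*exp(2*t) + exp(2*t), 3*t*exp(2*t)]
  [0, -3*t*exp(2*t), -3*t*exp(2*t) + exp(2*t)]

Strategy: write A = P · J · P⁻¹ where J is a Jordan canonical form, so e^{tA} = P · e^{tJ} · P⁻¹, and e^{tJ} can be computed block-by-block.

A has Jordan form
J =
  [2, 1, 0]
  [0, 2, 0]
  [0, 0, 2]
(up to reordering of blocks).

Per-block formulas:
  For a 1×1 block at λ = 2: exp(t · [2]) = [e^(2t)].
  For a 2×2 Jordan block J_2(2): exp(t · J_2(2)) = e^(2t)·(I + t·N), where N is the 2×2 nilpotent shift.

After assembling e^{tJ} and conjugating by P, we get:

e^{tA} =
  [exp(2*t), 10*t*exp(2*t), 10*t*exp(2*t)]
  [0, 3*t*exp(2*t) + exp(2*t), 3*t*exp(2*t)]
  [0, -3*t*exp(2*t), -3*t*exp(2*t) + exp(2*t)]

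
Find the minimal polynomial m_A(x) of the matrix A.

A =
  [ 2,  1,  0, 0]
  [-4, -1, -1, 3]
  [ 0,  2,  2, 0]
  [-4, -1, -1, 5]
x^3 - 6*x^2 + 12*x - 8

The characteristic polynomial is χ_A(x) = (x - 2)^4, so the eigenvalues are known. The minimal polynomial is
  m_A(x) = Π_λ (x − λ)^{k_λ}
where k_λ is the size of the *largest* Jordan block for λ (equivalently, the smallest k with (A − λI)^k v = 0 for every generalised eigenvector v of λ).

  λ = 2: largest Jordan block has size 3, contributing (x − 2)^3

So m_A(x) = (x - 2)^3 = x^3 - 6*x^2 + 12*x - 8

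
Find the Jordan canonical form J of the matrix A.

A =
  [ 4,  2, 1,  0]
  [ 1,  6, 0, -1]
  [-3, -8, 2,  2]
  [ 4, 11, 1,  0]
J_2(3) ⊕ J_2(3)

The characteristic polynomial is
  det(x·I − A) = x^4 - 12*x^3 + 54*x^2 - 108*x + 81 = (x - 3)^4

Eigenvalues and multiplicities (the geometric multiplicity of λ is n − rank(A − λI), which equals the number of Jordan blocks for λ):
  λ = 3: algebraic multiplicity = 4, geometric multiplicity = 2

Determining the block sizes for each eigenvalue:
  λ = 3: with am = 4 and gm = 2, the partition is not yet determined (e.g. several partitions of 4 into 2 parts exist). Let N = A − (3)·I. Computing rank(N^1) = 2, rank(N^2) = 0; the number of blocks of size ≥ j is rank(N^{j−1}) − rank(N^j), giving [2, 2]. So we have 2 block(s) of size 2 → block sizes [2, 2]

Assembling the blocks gives a Jordan form
J =
  [3, 1, 0, 0]
  [0, 3, 0, 0]
  [0, 0, 3, 1]
  [0, 0, 0, 3]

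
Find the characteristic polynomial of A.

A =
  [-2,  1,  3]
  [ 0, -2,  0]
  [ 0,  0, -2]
x^3 + 6*x^2 + 12*x + 8

Expanding det(x·I − A) (e.g. by cofactor expansion or by noting that A is similar to its Jordan form J, which has the same characteristic polynomial as A) gives
  χ_A(x) = x^3 + 6*x^2 + 12*x + 8
which factors as (x + 2)^3. The eigenvalues (with algebraic multiplicities) are λ = -2 with multiplicity 3.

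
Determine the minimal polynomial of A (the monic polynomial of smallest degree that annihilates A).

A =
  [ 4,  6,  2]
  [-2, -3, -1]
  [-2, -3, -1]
x^2

The characteristic polynomial is χ_A(x) = x^3, so the eigenvalues are known. The minimal polynomial is
  m_A(x) = Π_λ (x − λ)^{k_λ}
where k_λ is the size of the *largest* Jordan block for λ (equivalently, the smallest k with (A − λI)^k v = 0 for every generalised eigenvector v of λ).

  λ = 0: largest Jordan block has size 2, contributing (x − 0)^2

So m_A(x) = x^2 = x^2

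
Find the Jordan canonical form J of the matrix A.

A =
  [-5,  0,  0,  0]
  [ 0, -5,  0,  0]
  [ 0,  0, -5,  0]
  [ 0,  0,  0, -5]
J_1(-5) ⊕ J_1(-5) ⊕ J_1(-5) ⊕ J_1(-5)

The characteristic polynomial is
  det(x·I − A) = x^4 + 20*x^3 + 150*x^2 + 500*x + 625 = (x + 5)^4

Eigenvalues and multiplicities (the geometric multiplicity of λ is n − rank(A − λI), which equals the number of Jordan blocks for λ):
  λ = -5: algebraic multiplicity = 4, geometric multiplicity = 4

Determining the block sizes for each eigenvalue:
  λ = -5: gm = am = 4, so every block has size 1 → block sizes [1, 1, 1, 1]

Assembling the blocks gives a Jordan form
J =
  [-5,  0,  0,  0]
  [ 0, -5,  0,  0]
  [ 0,  0, -5,  0]
  [ 0,  0,  0, -5]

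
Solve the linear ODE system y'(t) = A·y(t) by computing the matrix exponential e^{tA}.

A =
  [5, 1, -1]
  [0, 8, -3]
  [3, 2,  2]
e^{tA} =
  [-3*t^2*exp(5*t)/2 + exp(5*t), t^2*exp(5*t)/2 + t*exp(5*t), -t*exp(5*t)]
  [-9*t^2*exp(5*t)/2, 3*t^2*exp(5*t)/2 + 3*t*exp(5*t) + exp(5*t), -3*t*exp(5*t)]
  [-9*t^2*exp(5*t)/2 + 3*t*exp(5*t), 3*t^2*exp(5*t)/2 + 2*t*exp(5*t), -3*t*exp(5*t) + exp(5*t)]

Strategy: write A = P · J · P⁻¹ where J is a Jordan canonical form, so e^{tA} = P · e^{tJ} · P⁻¹, and e^{tJ} can be computed block-by-block.

A has Jordan form
J =
  [5, 1, 0]
  [0, 5, 1]
  [0, 0, 5]
(up to reordering of blocks).

Per-block formulas:
  For a 3×3 Jordan block J_3(5): exp(t · J_3(5)) = e^(5t)·(I + t·N + (t^2/2)·N^2), where N is the 3×3 nilpotent shift.

After assembling e^{tJ} and conjugating by P, we get:

e^{tA} =
  [-3*t^2*exp(5*t)/2 + exp(5*t), t^2*exp(5*t)/2 + t*exp(5*t), -t*exp(5*t)]
  [-9*t^2*exp(5*t)/2, 3*t^2*exp(5*t)/2 + 3*t*exp(5*t) + exp(5*t), -3*t*exp(5*t)]
  [-9*t^2*exp(5*t)/2 + 3*t*exp(5*t), 3*t^2*exp(5*t)/2 + 2*t*exp(5*t), -3*t*exp(5*t) + exp(5*t)]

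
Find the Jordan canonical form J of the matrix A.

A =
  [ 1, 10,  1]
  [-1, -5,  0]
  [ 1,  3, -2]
J_3(-2)

The characteristic polynomial is
  det(x·I − A) = x^3 + 6*x^2 + 12*x + 8 = (x + 2)^3

Eigenvalues and multiplicities (the geometric multiplicity of λ is n − rank(A − λI), which equals the number of Jordan blocks for λ):
  λ = -2: algebraic multiplicity = 3, geometric multiplicity = 1

Determining the block sizes for each eigenvalue:
  λ = -2: one block (gm = 1), so the single block has size am = 3 → block sizes [3]

Assembling the blocks gives a Jordan form
J =
  [-2,  1,  0]
  [ 0, -2,  1]
  [ 0,  0, -2]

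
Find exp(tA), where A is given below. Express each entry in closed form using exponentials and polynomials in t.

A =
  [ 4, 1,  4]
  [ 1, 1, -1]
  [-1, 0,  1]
e^{tA} =
  [t^2*exp(2*t)/2 + 2*t*exp(2*t) + exp(2*t), t^2*exp(2*t)/2 + t*exp(2*t), 3*t^2*exp(2*t)/2 + 4*t*exp(2*t)]
  [t^2*exp(2*t) + t*exp(2*t), t^2*exp(2*t) - t*exp(2*t) + exp(2*t), 3*t^2*exp(2*t) - t*exp(2*t)]
  [-t^2*exp(2*t)/2 - t*exp(2*t), -t^2*exp(2*t)/2, -3*t^2*exp(2*t)/2 - t*exp(2*t) + exp(2*t)]

Strategy: write A = P · J · P⁻¹ where J is a Jordan canonical form, so e^{tA} = P · e^{tJ} · P⁻¹, and e^{tJ} can be computed block-by-block.

A has Jordan form
J =
  [2, 1, 0]
  [0, 2, 1]
  [0, 0, 2]
(up to reordering of blocks).

Per-block formulas:
  For a 3×3 Jordan block J_3(2): exp(t · J_3(2)) = e^(2t)·(I + t·N + (t^2/2)·N^2), where N is the 3×3 nilpotent shift.

After assembling e^{tJ} and conjugating by P, we get:

e^{tA} =
  [t^2*exp(2*t)/2 + 2*t*exp(2*t) + exp(2*t), t^2*exp(2*t)/2 + t*exp(2*t), 3*t^2*exp(2*t)/2 + 4*t*exp(2*t)]
  [t^2*exp(2*t) + t*exp(2*t), t^2*exp(2*t) - t*exp(2*t) + exp(2*t), 3*t^2*exp(2*t) - t*exp(2*t)]
  [-t^2*exp(2*t)/2 - t*exp(2*t), -t^2*exp(2*t)/2, -3*t^2*exp(2*t)/2 - t*exp(2*t) + exp(2*t)]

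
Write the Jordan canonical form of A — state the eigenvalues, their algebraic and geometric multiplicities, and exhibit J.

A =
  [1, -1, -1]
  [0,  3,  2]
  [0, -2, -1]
J_2(1) ⊕ J_1(1)

The characteristic polynomial is
  det(x·I − A) = x^3 - 3*x^2 + 3*x - 1 = (x - 1)^3

Eigenvalues and multiplicities (the geometric multiplicity of λ is n − rank(A − λI), which equals the number of Jordan blocks for λ):
  λ = 1: algebraic multiplicity = 3, geometric multiplicity = 2

Determining the block sizes for each eigenvalue:
  λ = 1: 2 blocks summing to 3 forces exactly one block of size 2 and the rest size 1 → block sizes [2, 1]

Assembling the blocks gives a Jordan form
J =
  [1, 1, 0]
  [0, 1, 0]
  [0, 0, 1]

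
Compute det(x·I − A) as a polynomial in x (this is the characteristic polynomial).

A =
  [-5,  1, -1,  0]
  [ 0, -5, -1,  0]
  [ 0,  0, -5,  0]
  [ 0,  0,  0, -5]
x^4 + 20*x^3 + 150*x^2 + 500*x + 625

Expanding det(x·I − A) (e.g. by cofactor expansion or by noting that A is similar to its Jordan form J, which has the same characteristic polynomial as A) gives
  χ_A(x) = x^4 + 20*x^3 + 150*x^2 + 500*x + 625
which factors as (x + 5)^4. The eigenvalues (with algebraic multiplicities) are λ = -5 with multiplicity 4.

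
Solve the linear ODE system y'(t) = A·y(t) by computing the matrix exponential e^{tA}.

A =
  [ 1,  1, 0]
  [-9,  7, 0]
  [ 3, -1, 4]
e^{tA} =
  [-3*t*exp(4*t) + exp(4*t), t*exp(4*t), 0]
  [-9*t*exp(4*t), 3*t*exp(4*t) + exp(4*t), 0]
  [3*t*exp(4*t), -t*exp(4*t), exp(4*t)]

Strategy: write A = P · J · P⁻¹ where J is a Jordan canonical form, so e^{tA} = P · e^{tJ} · P⁻¹, and e^{tJ} can be computed block-by-block.

A has Jordan form
J =
  [4, 1, 0]
  [0, 4, 0]
  [0, 0, 4]
(up to reordering of blocks).

Per-block formulas:
  For a 2×2 Jordan block J_2(4): exp(t · J_2(4)) = e^(4t)·(I + t·N), where N is the 2×2 nilpotent shift.
  For a 1×1 block at λ = 4: exp(t · [4]) = [e^(4t)].

After assembling e^{tJ} and conjugating by P, we get:

e^{tA} =
  [-3*t*exp(4*t) + exp(4*t), t*exp(4*t), 0]
  [-9*t*exp(4*t), 3*t*exp(4*t) + exp(4*t), 0]
  [3*t*exp(4*t), -t*exp(4*t), exp(4*t)]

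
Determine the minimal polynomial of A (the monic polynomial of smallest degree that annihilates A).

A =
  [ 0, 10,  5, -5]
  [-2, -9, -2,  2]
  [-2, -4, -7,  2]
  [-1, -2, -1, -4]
x^2 + 10*x + 25

The characteristic polynomial is χ_A(x) = (x + 5)^4, so the eigenvalues are known. The minimal polynomial is
  m_A(x) = Π_λ (x − λ)^{k_λ}
where k_λ is the size of the *largest* Jordan block for λ (equivalently, the smallest k with (A − λI)^k v = 0 for every generalised eigenvector v of λ).

  λ = -5: largest Jordan block has size 2, contributing (x + 5)^2

So m_A(x) = (x + 5)^2 = x^2 + 10*x + 25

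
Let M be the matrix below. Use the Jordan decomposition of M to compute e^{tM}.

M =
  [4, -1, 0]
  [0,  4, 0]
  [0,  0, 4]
e^{tM} =
  [exp(4*t), -t*exp(4*t), 0]
  [0, exp(4*t), 0]
  [0, 0, exp(4*t)]

Strategy: write M = P · J · P⁻¹ where J is a Jordan canonical form, so e^{tM} = P · e^{tJ} · P⁻¹, and e^{tJ} can be computed block-by-block.

M has Jordan form
J =
  [4, 1, 0]
  [0, 4, 0]
  [0, 0, 4]
(up to reordering of blocks).

Per-block formulas:
  For a 1×1 block at λ = 4: exp(t · [4]) = [e^(4t)].
  For a 2×2 Jordan block J_2(4): exp(t · J_2(4)) = e^(4t)·(I + t·N), where N is the 2×2 nilpotent shift.

After assembling e^{tJ} and conjugating by P, we get:

e^{tM} =
  [exp(4*t), -t*exp(4*t), 0]
  [0, exp(4*t), 0]
  [0, 0, exp(4*t)]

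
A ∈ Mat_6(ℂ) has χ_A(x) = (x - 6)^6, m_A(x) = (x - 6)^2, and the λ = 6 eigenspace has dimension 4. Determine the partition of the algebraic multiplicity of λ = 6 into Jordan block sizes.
Block sizes for λ = 6: [2, 2, 1, 1]

Step 1 — from the characteristic polynomial, algebraic multiplicity of λ = 6 is 6. From dim ker(A − (6)·I) = 4, there are exactly 4 Jordan blocks for λ = 6.
Step 2 — from the minimal polynomial, the factor (x − 6)^2 tells us the largest block for λ = 6 has size 2.
Step 3 — with total size 6, 4 blocks, and largest block 2, the block sizes (in nonincreasing order) are [2, 2, 1, 1].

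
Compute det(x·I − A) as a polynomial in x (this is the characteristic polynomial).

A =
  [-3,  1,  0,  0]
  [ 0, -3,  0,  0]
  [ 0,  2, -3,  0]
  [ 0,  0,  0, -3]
x^4 + 12*x^3 + 54*x^2 + 108*x + 81

Expanding det(x·I − A) (e.g. by cofactor expansion or by noting that A is similar to its Jordan form J, which has the same characteristic polynomial as A) gives
  χ_A(x) = x^4 + 12*x^3 + 54*x^2 + 108*x + 81
which factors as (x + 3)^4. The eigenvalues (with algebraic multiplicities) are λ = -3 with multiplicity 4.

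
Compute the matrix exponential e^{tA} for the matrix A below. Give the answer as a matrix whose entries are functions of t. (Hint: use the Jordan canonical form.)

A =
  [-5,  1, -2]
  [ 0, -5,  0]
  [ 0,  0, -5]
e^{tA} =
  [exp(-5*t), t*exp(-5*t), -2*t*exp(-5*t)]
  [0, exp(-5*t), 0]
  [0, 0, exp(-5*t)]

Strategy: write A = P · J · P⁻¹ where J is a Jordan canonical form, so e^{tA} = P · e^{tJ} · P⁻¹, and e^{tJ} can be computed block-by-block.

A has Jordan form
J =
  [-5,  1,  0]
  [ 0, -5,  0]
  [ 0,  0, -5]
(up to reordering of blocks).

Per-block formulas:
  For a 1×1 block at λ = -5: exp(t · [-5]) = [e^(-5t)].
  For a 2×2 Jordan block J_2(-5): exp(t · J_2(-5)) = e^(-5t)·(I + t·N), where N is the 2×2 nilpotent shift.

After assembling e^{tJ} and conjugating by P, we get:

e^{tA} =
  [exp(-5*t), t*exp(-5*t), -2*t*exp(-5*t)]
  [0, exp(-5*t), 0]
  [0, 0, exp(-5*t)]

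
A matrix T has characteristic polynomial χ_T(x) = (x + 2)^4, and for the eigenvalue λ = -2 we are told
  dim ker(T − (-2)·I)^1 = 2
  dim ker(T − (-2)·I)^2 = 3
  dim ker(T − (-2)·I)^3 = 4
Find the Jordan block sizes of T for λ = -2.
Block sizes for λ = -2: [3, 1]

From the dimensions of kernels of powers, the number of Jordan blocks of size at least j is d_j − d_{j−1} where d_j = dim ker(N^j) (with d_0 = 0). Computing the differences gives [2, 1, 1].
The number of blocks of size exactly k is (#blocks of size ≥ k) − (#blocks of size ≥ k + 1), so the partition is: 1 block(s) of size 1, 1 block(s) of size 3.
In nonincreasing order the block sizes are [3, 1].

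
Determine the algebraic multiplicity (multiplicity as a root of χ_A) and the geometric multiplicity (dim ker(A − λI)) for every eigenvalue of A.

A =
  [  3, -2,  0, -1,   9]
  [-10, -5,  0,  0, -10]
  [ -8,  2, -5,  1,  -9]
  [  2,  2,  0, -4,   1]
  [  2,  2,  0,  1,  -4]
λ = -5: alg = 4, geom = 3; λ = 5: alg = 1, geom = 1

Step 1 — factor the characteristic polynomial to read off the algebraic multiplicities:
  χ_A(x) = (x - 5)*(x + 5)^4

Step 2 — compute geometric multiplicities via the rank-nullity identity g(λ) = n − rank(A − λI):
  rank(A − (-5)·I) = 2, so dim ker(A − (-5)·I) = n − 2 = 3
  rank(A − (5)·I) = 4, so dim ker(A − (5)·I) = n − 4 = 1

Summary:
  λ = -5: algebraic multiplicity = 4, geometric multiplicity = 3
  λ = 5: algebraic multiplicity = 1, geometric multiplicity = 1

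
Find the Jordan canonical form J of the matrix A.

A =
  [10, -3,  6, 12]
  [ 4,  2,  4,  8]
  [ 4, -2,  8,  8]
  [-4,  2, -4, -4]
J_2(4) ⊕ J_1(4) ⊕ J_1(4)

The characteristic polynomial is
  det(x·I − A) = x^4 - 16*x^3 + 96*x^2 - 256*x + 256 = (x - 4)^4

Eigenvalues and multiplicities (the geometric multiplicity of λ is n − rank(A − λI), which equals the number of Jordan blocks for λ):
  λ = 4: algebraic multiplicity = 4, geometric multiplicity = 3

Determining the block sizes for each eigenvalue:
  λ = 4: 3 blocks summing to 4 forces exactly one block of size 2 and the rest size 1 → block sizes [2, 1, 1]

Assembling the blocks gives a Jordan form
J =
  [4, 1, 0, 0]
  [0, 4, 0, 0]
  [0, 0, 4, 0]
  [0, 0, 0, 4]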